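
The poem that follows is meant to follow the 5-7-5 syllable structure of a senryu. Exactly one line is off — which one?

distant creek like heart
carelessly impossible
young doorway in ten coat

Line 1: "distant creek like heart": 2+1+1+1 = 5 ✓
Line 2: "carelessly impossible": 3+4 = 7 ✓
Line 3: "young doorway in ten coat": 1+2+1+1+1 = 6 (expected 5)

The third line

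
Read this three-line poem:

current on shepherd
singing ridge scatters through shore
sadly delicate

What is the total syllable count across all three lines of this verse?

17

Line 1: current(2) + on(1) + shepherd(2) = 5
Line 2: singing(2) + ridge(1) + scatters(2) + through(1) + shore(1) = 7
Line 3: sadly(2) + delicate(3) = 5
Total: 5 + 7 + 5 = 17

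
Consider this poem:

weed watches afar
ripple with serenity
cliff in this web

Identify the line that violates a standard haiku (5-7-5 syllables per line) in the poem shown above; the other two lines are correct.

The third line

Line 1: weed (1), watches (2), afar (2) → 5 ✓
Line 2: ripple (2), with (1), serenity (4) → 7 ✓
Line 3: cliff (1), in (1), this (1), web (1) → 4 (expected 5)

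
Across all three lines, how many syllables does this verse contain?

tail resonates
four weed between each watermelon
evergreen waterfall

19

Line 1: tail (1), resonates (3) → 4
Line 2: four (1), weed (1), between (2), each (1), watermelon (4) → 9
Line 3: evergreen (3), waterfall (3) → 6
Total: 4 + 9 + 6 = 19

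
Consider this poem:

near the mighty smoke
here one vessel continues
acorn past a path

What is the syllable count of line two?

Line two: here(1) + one(1) + vessel(2) + continues(3) = 7

7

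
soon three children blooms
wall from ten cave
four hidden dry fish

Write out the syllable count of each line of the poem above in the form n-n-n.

Line 1: "soon three children blooms": 1+1+2+1 = 5
Line 2: "wall from ten cave": 1+1+1+1 = 4
Line 3: "four hidden dry fish": 1+2+1+1 = 5

5-4-5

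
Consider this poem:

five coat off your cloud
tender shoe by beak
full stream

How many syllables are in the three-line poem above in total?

Line 1: five(1) + coat(1) + off(1) + your(1) + cloud(1) = 5
Line 2: tender(2) + shoe(1) + by(1) + beak(1) = 5
Line 3: full(1) + stream(1) = 2
Total: 5 + 5 + 2 = 12

12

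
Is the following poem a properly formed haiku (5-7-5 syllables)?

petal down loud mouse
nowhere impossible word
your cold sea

Line 1: petal (2), down (1), loud (1), mouse (1) → 5 ✓
Line 2: nowhere (2), impossible (4), word (1) → 7 ✓
Line 3: your (1), cold (1), sea (1) → 3 (expected 5)

No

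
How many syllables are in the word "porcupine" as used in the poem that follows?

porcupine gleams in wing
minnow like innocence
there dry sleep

3

"porcupine" has 3 syllables.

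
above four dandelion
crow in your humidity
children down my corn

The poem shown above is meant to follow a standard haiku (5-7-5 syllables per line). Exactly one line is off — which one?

Line 1: above(2) + four(1) + dandelion(4) = 7 (expected 5)
Line 2: crow(1) + in(1) + your(1) + humidity(4) = 7 ✓
Line 3: children(2) + down(1) + my(1) + corn(1) = 5 ✓

The first line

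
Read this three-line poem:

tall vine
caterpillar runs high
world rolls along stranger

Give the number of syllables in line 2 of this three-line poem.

Line 2: caterpillar (4), runs (1), high (1) → 6

6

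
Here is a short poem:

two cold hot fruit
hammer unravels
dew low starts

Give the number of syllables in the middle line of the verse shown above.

The middle line: hammer (2), unravels (3) → 5

5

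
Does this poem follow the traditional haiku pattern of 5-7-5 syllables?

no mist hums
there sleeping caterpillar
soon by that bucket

No

Line 1: no(1) + mist(1) + hums(1) = 3 (expected 5)
Line 2: there(1) + sleeping(2) + caterpillar(4) = 7 ✓
Line 3: soon(1) + by(1) + that(1) + bucket(2) = 5 ✓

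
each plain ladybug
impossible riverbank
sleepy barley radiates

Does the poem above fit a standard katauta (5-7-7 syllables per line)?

Yes

Line 1: each (1), plain (1), ladybug (3) → 5 ✓
Line 2: impossible (4), riverbank (3) → 7 ✓
Line 3: sleepy (2), barley (2), radiates (3) → 7 ✓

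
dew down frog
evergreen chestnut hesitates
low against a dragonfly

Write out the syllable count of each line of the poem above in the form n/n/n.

Line 1: dew(1) + down(1) + frog(1) = 3
Line 2: evergreen(3) + chestnut(2) + hesitates(3) = 8
Line 3: low(1) + against(2) + a(1) + dragonfly(3) = 7

3/8/7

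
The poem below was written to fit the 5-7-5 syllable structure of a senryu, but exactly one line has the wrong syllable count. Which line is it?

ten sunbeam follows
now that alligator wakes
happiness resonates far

Line 1: ten(1) + sunbeam(2) + follows(2) = 5 ✓
Line 2: now(1) + that(1) + alligator(4) + wakes(1) = 7 ✓
Line 3: happiness(3) + resonates(3) + far(1) = 7 (expected 5)

Line 3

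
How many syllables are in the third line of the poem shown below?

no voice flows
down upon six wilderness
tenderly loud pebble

The third line: tenderly (3), loud (1), pebble (2) → 6

6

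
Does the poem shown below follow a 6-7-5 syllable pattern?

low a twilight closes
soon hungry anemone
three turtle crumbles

Line 1: "low a twilight closes": 1+1+2+2 = 6 ✓
Line 2: "soon hungry anemone": 1+2+4 = 7 ✓
Line 3: "three turtle crumbles": 1+2+2 = 5 ✓

Yes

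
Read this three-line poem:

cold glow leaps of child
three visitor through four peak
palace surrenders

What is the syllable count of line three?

5

Line three: palace(2) + surrenders(3) = 5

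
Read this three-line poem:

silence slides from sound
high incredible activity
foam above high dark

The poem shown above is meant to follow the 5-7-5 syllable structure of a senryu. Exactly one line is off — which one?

Line 2

Line 1: silence(2) + slides(1) + from(1) + sound(1) = 5 ✓
Line 2: high(1) + incredible(4) + activity(4) = 9 (expected 7)
Line 3: foam(1) + above(2) + high(1) + dark(1) = 5 ✓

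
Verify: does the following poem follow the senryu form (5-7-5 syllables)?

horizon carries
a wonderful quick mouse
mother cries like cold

Line 1: horizon(3) + carries(2) = 5 ✓
Line 2: a(1) + wonderful(3) + quick(1) + mouse(1) = 6 (expected 7)
Line 3: mother(2) + cries(1) + like(1) + cold(1) = 5 ✓

No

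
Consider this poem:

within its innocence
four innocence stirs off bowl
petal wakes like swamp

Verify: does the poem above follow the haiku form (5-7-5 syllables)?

Line 1: within (2), its (1), innocence (3) → 6 (expected 5)
Line 2: four (1), innocence (3), stirs (1), off (1), bowl (1) → 7 ✓
Line 3: petal (2), wakes (1), like (1), swamp (1) → 5 ✓

No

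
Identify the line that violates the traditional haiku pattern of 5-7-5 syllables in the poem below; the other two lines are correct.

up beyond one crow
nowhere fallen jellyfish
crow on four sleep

Line 3

Line 1: "up beyond one crow": 1+2+1+1 = 5 ✓
Line 2: "nowhere fallen jellyfish": 2+2+3 = 7 ✓
Line 3: "crow on four sleep": 1+1+1+1 = 4 (expected 5)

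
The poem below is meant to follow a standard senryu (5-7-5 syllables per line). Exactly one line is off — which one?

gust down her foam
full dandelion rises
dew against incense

The first line

Line 1: gust(1) + down(1) + her(1) + foam(1) = 4 (expected 5)
Line 2: full(1) + dandelion(4) + rises(2) = 7 ✓
Line 3: dew(1) + against(2) + incense(2) = 5 ✓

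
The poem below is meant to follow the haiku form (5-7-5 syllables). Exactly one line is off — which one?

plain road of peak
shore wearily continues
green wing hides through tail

The first line

Line 1: plain (1), road (1), of (1), peak (1) → 4 (expected 5)
Line 2: shore (1), wearily (3), continues (3) → 7 ✓
Line 3: green (1), wing (1), hides (1), through (1), tail (1) → 5 ✓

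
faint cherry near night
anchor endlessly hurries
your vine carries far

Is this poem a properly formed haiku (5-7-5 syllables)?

Yes

Line 1: faint (1), cherry (2), near (1), night (1) → 5 ✓
Line 2: anchor (2), endlessly (3), hurries (2) → 7 ✓
Line 3: your (1), vine (1), carries (2), far (1) → 5 ✓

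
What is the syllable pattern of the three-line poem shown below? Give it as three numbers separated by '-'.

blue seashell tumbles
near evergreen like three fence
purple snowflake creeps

5-7-5

Line 1: "blue seashell tumbles": 1+2+2 = 5
Line 2: "near evergreen like three fence": 1+3+1+1+1 = 7
Line 3: "purple snowflake creeps": 2+2+1 = 5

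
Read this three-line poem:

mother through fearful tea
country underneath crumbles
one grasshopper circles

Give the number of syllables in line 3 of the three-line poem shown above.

Line 3: "one grasshopper circles": 1+3+2 = 6

6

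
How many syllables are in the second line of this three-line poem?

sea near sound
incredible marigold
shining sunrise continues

The second line: incredible (4), marigold (3) → 7

7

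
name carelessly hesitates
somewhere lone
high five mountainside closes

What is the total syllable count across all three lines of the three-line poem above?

Line 1: name(1) + carelessly(3) + hesitates(3) = 7
Line 2: somewhere(2) + lone(1) = 3
Line 3: high(1) + five(1) + mountainside(3) + closes(2) = 7
Total: 7 + 3 + 7 = 17

17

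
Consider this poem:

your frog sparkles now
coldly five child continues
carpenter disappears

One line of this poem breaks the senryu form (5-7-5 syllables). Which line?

Line 3

Line 1: "your frog sparkles now": 1+1+2+1 = 5 ✓
Line 2: "coldly five child continues": 2+1+1+3 = 7 ✓
Line 3: "carpenter disappears": 3+3 = 6 (expected 5)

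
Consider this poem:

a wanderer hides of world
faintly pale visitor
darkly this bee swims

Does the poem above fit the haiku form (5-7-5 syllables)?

Line 1: "a wanderer hides of world": 1+3+1+1+1 = 7 (expected 5)
Line 2: "faintly pale visitor": 2+1+3 = 6 (expected 7)
Line 3: "darkly this bee swims": 2+1+1+1 = 5 ✓

No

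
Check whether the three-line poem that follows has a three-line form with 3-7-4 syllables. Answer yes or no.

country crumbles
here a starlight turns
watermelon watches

No

Line 1: "country crumbles": 2+2 = 4 (expected 3)
Line 2: "here a starlight turns": 1+1+2+1 = 5 (expected 7)
Line 3: "watermelon watches": 4+2 = 6 (expected 4)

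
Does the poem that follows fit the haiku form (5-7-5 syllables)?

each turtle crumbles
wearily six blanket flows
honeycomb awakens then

Line 1: each(1) + turtle(2) + crumbles(2) = 5 ✓
Line 2: wearily(3) + six(1) + blanket(2) + flows(1) = 7 ✓
Line 3: honeycomb(3) + awakens(3) + then(1) = 7 (expected 5)

No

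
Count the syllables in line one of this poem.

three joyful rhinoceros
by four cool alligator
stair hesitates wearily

Line one: three(1) + joyful(2) + rhinoceros(4) = 7

7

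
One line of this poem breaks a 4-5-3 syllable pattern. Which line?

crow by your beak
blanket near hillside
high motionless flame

Line 1: "crow by your beak": 1+1+1+1 = 4 ✓
Line 2: "blanket near hillside": 2+1+2 = 5 ✓
Line 3: "high motionless flame": 1+3+1 = 5 (expected 3)

Line 3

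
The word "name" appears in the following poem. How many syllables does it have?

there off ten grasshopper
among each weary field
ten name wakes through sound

1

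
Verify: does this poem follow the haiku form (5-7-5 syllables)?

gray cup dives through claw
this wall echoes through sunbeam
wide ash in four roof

Yes

Line 1: gray (1), cup (1), dives (1), through (1), claw (1) → 5 ✓
Line 2: this (1), wall (1), echoes (2), through (1), sunbeam (2) → 7 ✓
Line 3: wide (1), ash (1), in (1), four (1), roof (1) → 5 ✓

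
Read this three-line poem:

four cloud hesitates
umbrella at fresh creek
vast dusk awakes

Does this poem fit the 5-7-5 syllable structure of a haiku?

Line 1: four (1), cloud (1), hesitates (3) → 5 ✓
Line 2: umbrella (3), at (1), fresh (1), creek (1) → 6 (expected 7)
Line 3: vast (1), dusk (1), awakes (2) → 4 (expected 5)

No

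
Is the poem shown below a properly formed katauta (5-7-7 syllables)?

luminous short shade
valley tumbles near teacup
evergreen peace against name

Line 1: luminous(3) + short(1) + shade(1) = 5 ✓
Line 2: valley(2) + tumbles(2) + near(1) + teacup(2) = 7 ✓
Line 3: evergreen(3) + peace(1) + against(2) + name(1) = 7 ✓

Yes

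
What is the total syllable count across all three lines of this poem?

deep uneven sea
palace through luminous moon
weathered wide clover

Line 1: deep (1), uneven (3), sea (1) → 5
Line 2: palace (2), through (1), luminous (3), moon (1) → 7
Line 3: weathered (2), wide (1), clover (2) → 5
Total: 5 + 7 + 5 = 17

17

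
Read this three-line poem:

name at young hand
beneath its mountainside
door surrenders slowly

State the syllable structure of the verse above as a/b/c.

Line 1: "name at young hand": 1+1+1+1 = 4
Line 2: "beneath its mountainside": 2+1+3 = 6
Line 3: "door surrenders slowly": 1+3+2 = 6

4/6/6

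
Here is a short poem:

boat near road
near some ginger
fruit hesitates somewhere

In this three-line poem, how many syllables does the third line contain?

The third line: fruit (1), hesitates (3), somewhere (2) → 6

6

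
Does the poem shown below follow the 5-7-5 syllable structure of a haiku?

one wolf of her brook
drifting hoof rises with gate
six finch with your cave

Yes

Line 1: one(1) + wolf(1) + of(1) + her(1) + brook(1) = 5 ✓
Line 2: drifting(2) + hoof(1) + rises(2) + with(1) + gate(1) = 7 ✓
Line 3: six(1) + finch(1) + with(1) + your(1) + cave(1) = 5 ✓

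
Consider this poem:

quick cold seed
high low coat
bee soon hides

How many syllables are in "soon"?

1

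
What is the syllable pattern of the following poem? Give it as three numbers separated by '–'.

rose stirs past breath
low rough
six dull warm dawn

4–2–4

Line 1: rose (1), stirs (1), past (1), breath (1) → 4
Line 2: low (1), rough (1) → 2
Line 3: six (1), dull (1), warm (1), dawn (1) → 4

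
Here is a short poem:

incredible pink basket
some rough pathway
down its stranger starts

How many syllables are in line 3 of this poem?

5

Line 3: down(1) + its(1) + stranger(2) + starts(1) = 5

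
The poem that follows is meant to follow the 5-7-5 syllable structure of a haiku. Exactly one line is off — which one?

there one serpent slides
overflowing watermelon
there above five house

The second line

Line 1: there (1), one (1), serpent (2), slides (1) → 5 ✓
Line 2: overflowing (4), watermelon (4) → 8 (expected 7)
Line 3: there (1), above (2), five (1), house (1) → 5 ✓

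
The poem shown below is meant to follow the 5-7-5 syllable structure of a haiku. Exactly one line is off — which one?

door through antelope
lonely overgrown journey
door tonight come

Line 3

Line 1: door(1) + through(1) + antelope(3) = 5 ✓
Line 2: lonely(2) + overgrown(3) + journey(2) = 7 ✓
Line 3: door(1) + tonight(2) + come(1) = 4 (expected 5)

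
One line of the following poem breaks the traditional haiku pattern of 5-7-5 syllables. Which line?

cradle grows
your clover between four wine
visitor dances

Line 1: "cradle grows": 2+1 = 3 (expected 5)
Line 2: "your clover between four wine": 1+2+2+1+1 = 7 ✓
Line 3: "visitor dances": 3+2 = 5 ✓

The first line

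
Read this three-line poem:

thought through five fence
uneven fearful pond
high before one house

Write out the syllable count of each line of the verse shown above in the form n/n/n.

Line 1: thought (1), through (1), five (1), fence (1) → 4
Line 2: uneven (3), fearful (2), pond (1) → 6
Line 3: high (1), before (2), one (1), house (1) → 5

4/6/5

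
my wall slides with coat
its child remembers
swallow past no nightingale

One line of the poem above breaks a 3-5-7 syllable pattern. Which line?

Line 1: my (1), wall (1), slides (1), with (1), coat (1) → 5 (expected 3)
Line 2: its (1), child (1), remembers (3) → 5 ✓
Line 3: swallow (2), past (1), no (1), nightingale (3) → 7 ✓

The first line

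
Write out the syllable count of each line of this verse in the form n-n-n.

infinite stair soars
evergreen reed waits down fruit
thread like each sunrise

Line 1: infinite(3) + stair(1) + soars(1) = 5
Line 2: evergreen(3) + reed(1) + waits(1) + down(1) + fruit(1) = 7
Line 3: thread(1) + like(1) + each(1) + sunrise(2) = 5

5-7-5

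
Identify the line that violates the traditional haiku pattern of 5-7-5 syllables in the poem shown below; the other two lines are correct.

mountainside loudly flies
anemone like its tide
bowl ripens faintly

Line 1

Line 1: mountainside(3) + loudly(2) + flies(1) = 6 (expected 5)
Line 2: anemone(4) + like(1) + its(1) + tide(1) = 7 ✓
Line 3: bowl(1) + ripens(2) + faintly(2) = 5 ✓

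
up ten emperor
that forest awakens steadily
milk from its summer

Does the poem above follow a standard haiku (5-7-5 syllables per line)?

Line 1: "up ten emperor": 1+1+3 = 5 ✓
Line 2: "that forest awakens steadily": 1+2+3+3 = 9 (expected 7)
Line 3: "milk from its summer": 1+1+1+2 = 5 ✓

No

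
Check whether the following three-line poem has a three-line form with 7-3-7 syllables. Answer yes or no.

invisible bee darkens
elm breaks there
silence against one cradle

Line 1: invisible (4), bee (1), darkens (2) → 7 ✓
Line 2: elm (1), breaks (1), there (1) → 3 ✓
Line 3: silence (2), against (2), one (1), cradle (2) → 7 ✓

Yes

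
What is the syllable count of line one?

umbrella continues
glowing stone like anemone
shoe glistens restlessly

Line one: "umbrella continues": 3+3 = 6

6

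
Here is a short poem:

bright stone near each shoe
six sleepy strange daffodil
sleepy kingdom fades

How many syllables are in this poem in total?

Line 1: bright (1), stone (1), near (1), each (1), shoe (1) → 5
Line 2: six (1), sleepy (2), strange (1), daffodil (3) → 7
Line 3: sleepy (2), kingdom (2), fades (1) → 5
Total: 5 + 7 + 5 = 17

17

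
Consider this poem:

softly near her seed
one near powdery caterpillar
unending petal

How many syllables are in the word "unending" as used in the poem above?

"unending" has 3 syllables.

3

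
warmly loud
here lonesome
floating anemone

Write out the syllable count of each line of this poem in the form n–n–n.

Line 1: "warmly loud": 2+1 = 3
Line 2: "here lonesome": 1+2 = 3
Line 3: "floating anemone": 2+4 = 6

3–3–6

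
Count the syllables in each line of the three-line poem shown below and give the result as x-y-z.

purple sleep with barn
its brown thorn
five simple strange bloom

5-3-5

Line 1: "purple sleep with barn": 2+1+1+1 = 5
Line 2: "its brown thorn": 1+1+1 = 3
Line 3: "five simple strange bloom": 1+2+1+1 = 5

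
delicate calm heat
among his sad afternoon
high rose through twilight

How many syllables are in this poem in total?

Line 1: delicate (3), calm (1), heat (1) → 5
Line 2: among (2), his (1), sad (1), afternoon (3) → 7
Line 3: high (1), rose (1), through (1), twilight (2) → 5
Total: 5 + 7 + 5 = 17

17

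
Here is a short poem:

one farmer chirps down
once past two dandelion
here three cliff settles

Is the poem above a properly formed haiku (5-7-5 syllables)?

Line 1: one (1), farmer (2), chirps (1), down (1) → 5 ✓
Line 2: once (1), past (1), two (1), dandelion (4) → 7 ✓
Line 3: here (1), three (1), cliff (1), settles (2) → 5 ✓

Yes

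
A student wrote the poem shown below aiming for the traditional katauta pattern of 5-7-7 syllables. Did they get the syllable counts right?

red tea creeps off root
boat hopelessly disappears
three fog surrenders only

Line 1: "red tea creeps off root": 1+1+1+1+1 = 5 ✓
Line 2: "boat hopelessly disappears": 1+3+3 = 7 ✓
Line 3: "three fog surrenders only": 1+1+3+2 = 7 ✓

Yes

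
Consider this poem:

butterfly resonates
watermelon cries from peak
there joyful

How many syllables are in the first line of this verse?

The first line: "butterfly resonates": 3+3 = 6

6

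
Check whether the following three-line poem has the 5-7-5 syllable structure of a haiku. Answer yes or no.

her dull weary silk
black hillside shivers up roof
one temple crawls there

Yes

Line 1: her (1), dull (1), weary (2), silk (1) → 5 ✓
Line 2: black (1), hillside (2), shivers (2), up (1), roof (1) → 7 ✓
Line 3: one (1), temple (2), crawls (1), there (1) → 5 ✓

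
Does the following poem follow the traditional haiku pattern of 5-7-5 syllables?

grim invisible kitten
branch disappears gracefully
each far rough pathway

Line 1: grim (1), invisible (4), kitten (2) → 7 (expected 5)
Line 2: branch (1), disappears (3), gracefully (3) → 7 ✓
Line 3: each (1), far (1), rough (1), pathway (2) → 5 ✓

No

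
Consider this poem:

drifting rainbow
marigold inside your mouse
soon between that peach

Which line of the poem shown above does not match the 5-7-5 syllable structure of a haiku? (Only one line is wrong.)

Line 1

Line 1: drifting (2), rainbow (2) → 4 (expected 5)
Line 2: marigold (3), inside (2), your (1), mouse (1) → 7 ✓
Line 3: soon (1), between (2), that (1), peach (1) → 5 ✓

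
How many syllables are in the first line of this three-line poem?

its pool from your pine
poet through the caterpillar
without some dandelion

5

The first line: "its pool from your pine": 1+1+1+1+1 = 5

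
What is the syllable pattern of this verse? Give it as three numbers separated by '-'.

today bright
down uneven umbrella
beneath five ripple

3-7-5

Line 1: today (2), bright (1) → 3
Line 2: down (1), uneven (3), umbrella (3) → 7
Line 3: beneath (2), five (1), ripple (2) → 5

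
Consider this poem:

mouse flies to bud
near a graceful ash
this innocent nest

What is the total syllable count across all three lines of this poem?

Line 1: mouse(1) + flies(1) + to(1) + bud(1) = 4
Line 2: near(1) + a(1) + graceful(2) + ash(1) = 5
Line 3: this(1) + innocent(3) + nest(1) = 5
Total: 4 + 5 + 5 = 14

14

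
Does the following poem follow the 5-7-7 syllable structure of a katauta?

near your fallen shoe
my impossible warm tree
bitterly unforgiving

Line 1: "near your fallen shoe": 1+1+2+1 = 5 ✓
Line 2: "my impossible warm tree": 1+4+1+1 = 7 ✓
Line 3: "bitterly unforgiving": 3+4 = 7 ✓

Yes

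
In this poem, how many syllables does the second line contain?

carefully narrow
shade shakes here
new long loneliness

3

The second line: "shade shakes here": 1+1+1 = 3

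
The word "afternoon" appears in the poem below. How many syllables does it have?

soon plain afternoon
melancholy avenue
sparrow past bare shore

"afternoon" has 3 syllables.

3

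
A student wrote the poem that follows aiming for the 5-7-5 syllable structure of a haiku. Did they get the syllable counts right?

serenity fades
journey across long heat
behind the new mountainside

No

Line 1: serenity (4), fades (1) → 5 ✓
Line 2: journey (2), across (2), long (1), heat (1) → 6 (expected 7)
Line 3: behind (2), the (1), new (1), mountainside (3) → 7 (expected 5)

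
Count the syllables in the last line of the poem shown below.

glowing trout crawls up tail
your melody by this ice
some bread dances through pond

6

The last line: some(1) + bread(1) + dances(2) + through(1) + pond(1) = 6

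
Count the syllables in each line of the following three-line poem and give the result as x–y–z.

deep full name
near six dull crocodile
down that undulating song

Line 1: deep(1) + full(1) + name(1) = 3
Line 2: near(1) + six(1) + dull(1) + crocodile(3) = 6
Line 3: down(1) + that(1) + undulating(4) + song(1) = 7

3–6–7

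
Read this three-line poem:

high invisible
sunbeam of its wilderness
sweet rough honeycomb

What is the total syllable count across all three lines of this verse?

17

Line 1: "high invisible": 1+4 = 5
Line 2: "sunbeam of its wilderness": 2+1+1+3 = 7
Line 3: "sweet rough honeycomb": 1+1+3 = 5
Total: 5 + 7 + 5 = 17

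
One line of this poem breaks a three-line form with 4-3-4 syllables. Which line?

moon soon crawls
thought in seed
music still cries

Line 1: moon(1) + soon(1) + crawls(1) = 3 (expected 4)
Line 2: thought(1) + in(1) + seed(1) = 3 ✓
Line 3: music(2) + still(1) + cries(1) = 4 ✓

The first line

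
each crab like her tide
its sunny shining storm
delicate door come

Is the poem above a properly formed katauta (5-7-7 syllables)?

Line 1: each(1) + crab(1) + like(1) + her(1) + tide(1) = 5 ✓
Line 2: its(1) + sunny(2) + shining(2) + storm(1) = 6 (expected 7)
Line 3: delicate(3) + door(1) + come(1) = 5 (expected 7)

No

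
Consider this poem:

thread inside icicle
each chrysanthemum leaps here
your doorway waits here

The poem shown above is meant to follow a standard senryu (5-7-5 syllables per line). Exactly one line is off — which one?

The first line

Line 1: thread(1) + inside(2) + icicle(3) = 6 (expected 5)
Line 2: each(1) + chrysanthemum(4) + leaps(1) + here(1) = 7 ✓
Line 3: your(1) + doorway(2) + waits(1) + here(1) = 5 ✓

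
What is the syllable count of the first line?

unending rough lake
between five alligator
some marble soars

The first line: unending(3) + rough(1) + lake(1) = 5

5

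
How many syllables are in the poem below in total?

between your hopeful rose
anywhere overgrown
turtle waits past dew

17

Line 1: between(2) + your(1) + hopeful(2) + rose(1) = 6
Line 2: anywhere(3) + overgrown(3) = 6
Line 3: turtle(2) + waits(1) + past(1) + dew(1) = 5
Total: 6 + 6 + 5 = 17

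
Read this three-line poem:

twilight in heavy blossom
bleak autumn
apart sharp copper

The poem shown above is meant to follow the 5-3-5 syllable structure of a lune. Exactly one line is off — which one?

Line 1: twilight(2) + in(1) + heavy(2) + blossom(2) = 7 (expected 5)
Line 2: bleak(1) + autumn(2) = 3 ✓
Line 3: apart(2) + sharp(1) + copper(2) = 5 ✓

Line 1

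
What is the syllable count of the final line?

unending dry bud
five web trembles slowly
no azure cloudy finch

The final line: "no azure cloudy finch": 1+2+2+1 = 6

6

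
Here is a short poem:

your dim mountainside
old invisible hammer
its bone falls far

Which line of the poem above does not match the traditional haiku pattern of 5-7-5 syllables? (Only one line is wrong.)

The third line

Line 1: your (1), dim (1), mountainside (3) → 5 ✓
Line 2: old (1), invisible (4), hammer (2) → 7 ✓
Line 3: its (1), bone (1), falls (1), far (1) → 4 (expected 5)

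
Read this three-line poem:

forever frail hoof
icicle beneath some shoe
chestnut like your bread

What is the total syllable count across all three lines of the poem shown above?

Line 1: forever(3) + frail(1) + hoof(1) = 5
Line 2: icicle(3) + beneath(2) + some(1) + shoe(1) = 7
Line 3: chestnut(2) + like(1) + your(1) + bread(1) = 5
Total: 5 + 7 + 5 = 17

17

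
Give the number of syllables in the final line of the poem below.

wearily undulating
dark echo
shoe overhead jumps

5

The final line: "shoe overhead jumps": 1+3+1 = 5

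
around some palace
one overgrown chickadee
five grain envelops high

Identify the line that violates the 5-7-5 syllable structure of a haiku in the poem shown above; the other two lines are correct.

Line 3

Line 1: around(2) + some(1) + palace(2) = 5 ✓
Line 2: one(1) + overgrown(3) + chickadee(3) = 7 ✓
Line 3: five(1) + grain(1) + envelops(3) + high(1) = 6 (expected 5)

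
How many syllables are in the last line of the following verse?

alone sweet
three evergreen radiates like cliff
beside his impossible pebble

The last line: beside(2) + his(1) + impossible(4) + pebble(2) = 9

9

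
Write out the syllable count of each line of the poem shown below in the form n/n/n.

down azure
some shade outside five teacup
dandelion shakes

Line 1: down(1) + azure(2) = 3
Line 2: some(1) + shade(1) + outside(2) + five(1) + teacup(2) = 7
Line 3: dandelion(4) + shakes(1) = 5

3/7/5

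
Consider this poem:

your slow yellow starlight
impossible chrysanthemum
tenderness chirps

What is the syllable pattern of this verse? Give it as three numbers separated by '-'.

6-8-4

Line 1: your (1), slow (1), yellow (2), starlight (2) → 6
Line 2: impossible (4), chrysanthemum (4) → 8
Line 3: tenderness (3), chirps (1) → 4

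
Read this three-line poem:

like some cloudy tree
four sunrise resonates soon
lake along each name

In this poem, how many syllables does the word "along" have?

2

"along" has 2 syllables.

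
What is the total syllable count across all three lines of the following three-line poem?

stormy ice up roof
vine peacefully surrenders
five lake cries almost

Line 1: stormy (2), ice (1), up (1), roof (1) → 5
Line 2: vine (1), peacefully (3), surrenders (3) → 7
Line 3: five (1), lake (1), cries (1), almost (2) → 5
Total: 5 + 7 + 5 = 17

17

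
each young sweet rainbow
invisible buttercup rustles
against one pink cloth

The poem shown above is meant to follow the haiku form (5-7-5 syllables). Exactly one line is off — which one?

Line 1: each(1) + young(1) + sweet(1) + rainbow(2) = 5 ✓
Line 2: invisible(4) + buttercup(3) + rustles(2) = 9 (expected 7)
Line 3: against(2) + one(1) + pink(1) + cloth(1) = 5 ✓

Line 2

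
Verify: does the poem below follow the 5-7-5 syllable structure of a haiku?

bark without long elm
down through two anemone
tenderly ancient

Line 1: bark (1), without (2), long (1), elm (1) → 5 ✓
Line 2: down (1), through (1), two (1), anemone (4) → 7 ✓
Line 3: tenderly (3), ancient (2) → 5 ✓

Yes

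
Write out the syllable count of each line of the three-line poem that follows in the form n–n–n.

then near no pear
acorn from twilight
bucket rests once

Line 1: "then near no pear": 1+1+1+1 = 4
Line 2: "acorn from twilight": 2+1+2 = 5
Line 3: "bucket rests once": 2+1+1 = 4

4–5–4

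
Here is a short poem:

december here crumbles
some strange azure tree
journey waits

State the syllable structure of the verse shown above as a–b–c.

6–5–3

Line 1: "december here crumbles": 3+1+2 = 6
Line 2: "some strange azure tree": 1+1+2+1 = 5
Line 3: "journey waits": 2+1 = 3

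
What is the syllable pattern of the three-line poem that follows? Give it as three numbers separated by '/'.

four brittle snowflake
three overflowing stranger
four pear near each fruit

Line 1: four(1) + brittle(2) + snowflake(2) = 5
Line 2: three(1) + overflowing(4) + stranger(2) = 7
Line 3: four(1) + pear(1) + near(1) + each(1) + fruit(1) = 5

5/7/5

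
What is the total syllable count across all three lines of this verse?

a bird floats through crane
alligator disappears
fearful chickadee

Line 1: a (1), bird (1), floats (1), through (1), crane (1) → 5
Line 2: alligator (4), disappears (3) → 7
Line 3: fearful (2), chickadee (3) → 5
Total: 5 + 7 + 5 = 17

17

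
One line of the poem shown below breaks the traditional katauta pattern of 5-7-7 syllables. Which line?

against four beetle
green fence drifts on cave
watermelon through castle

Line 2

Line 1: against (2), four (1), beetle (2) → 5 ✓
Line 2: green (1), fence (1), drifts (1), on (1), cave (1) → 5 (expected 7)
Line 3: watermelon (4), through (1), castle (2) → 7 ✓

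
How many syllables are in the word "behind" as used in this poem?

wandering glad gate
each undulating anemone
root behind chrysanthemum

2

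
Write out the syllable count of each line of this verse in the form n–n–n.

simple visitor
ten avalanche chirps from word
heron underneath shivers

5–7–7

Line 1: "simple visitor": 2+3 = 5
Line 2: "ten avalanche chirps from word": 1+3+1+1+1 = 7
Line 3: "heron underneath shivers": 2+3+2 = 7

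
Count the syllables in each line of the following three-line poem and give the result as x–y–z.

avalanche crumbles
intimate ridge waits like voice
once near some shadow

5–7–5

Line 1: avalanche(3) + crumbles(2) = 5
Line 2: intimate(3) + ridge(1) + waits(1) + like(1) + voice(1) = 7
Line 3: once(1) + near(1) + some(1) + shadow(2) = 5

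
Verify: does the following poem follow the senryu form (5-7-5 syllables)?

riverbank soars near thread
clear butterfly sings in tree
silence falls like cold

No

Line 1: riverbank(3) + soars(1) + near(1) + thread(1) = 6 (expected 5)
Line 2: clear(1) + butterfly(3) + sings(1) + in(1) + tree(1) = 7 ✓
Line 3: silence(2) + falls(1) + like(1) + cold(1) = 5 ✓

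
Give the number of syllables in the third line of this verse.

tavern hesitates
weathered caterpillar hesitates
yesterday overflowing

The third line: yesterday (3), overflowing (4) → 7

7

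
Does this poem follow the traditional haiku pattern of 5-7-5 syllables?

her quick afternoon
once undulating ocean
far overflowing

Line 1: her (1), quick (1), afternoon (3) → 5 ✓
Line 2: once (1), undulating (4), ocean (2) → 7 ✓
Line 3: far (1), overflowing (4) → 5 ✓

Yes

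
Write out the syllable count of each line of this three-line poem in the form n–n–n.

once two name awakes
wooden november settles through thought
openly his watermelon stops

Line 1: "once two name awakes": 1+1+1+2 = 5
Line 2: "wooden november settles through thought": 2+3+2+1+1 = 9
Line 3: "openly his watermelon stops": 3+1+4+1 = 9

5–9–9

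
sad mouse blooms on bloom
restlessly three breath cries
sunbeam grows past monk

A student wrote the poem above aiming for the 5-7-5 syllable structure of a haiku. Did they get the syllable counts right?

No

Line 1: "sad mouse blooms on bloom": 1+1+1+1+1 = 5 ✓
Line 2: "restlessly three breath cries": 3+1+1+1 = 6 (expected 7)
Line 3: "sunbeam grows past monk": 2+1+1+1 = 5 ✓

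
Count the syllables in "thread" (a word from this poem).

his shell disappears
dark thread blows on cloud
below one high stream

"thread" has 1 syllable.

1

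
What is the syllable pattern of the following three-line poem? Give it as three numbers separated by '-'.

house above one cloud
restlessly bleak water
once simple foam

5-6-4

Line 1: house(1) + above(2) + one(1) + cloud(1) = 5
Line 2: restlessly(3) + bleak(1) + water(2) = 6
Line 3: once(1) + simple(2) + foam(1) = 4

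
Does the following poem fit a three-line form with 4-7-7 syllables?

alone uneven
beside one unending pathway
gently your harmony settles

Line 1: alone(2) + uneven(3) = 5 (expected 4)
Line 2: beside(2) + one(1) + unending(3) + pathway(2) = 8 (expected 7)
Line 3: gently(2) + your(1) + harmony(3) + settles(2) = 8 (expected 7)

No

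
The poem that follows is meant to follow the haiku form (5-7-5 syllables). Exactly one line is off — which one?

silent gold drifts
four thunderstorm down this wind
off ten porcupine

Line 1: silent (2), gold (1), drifts (1) → 4 (expected 5)
Line 2: four (1), thunderstorm (3), down (1), this (1), wind (1) → 7 ✓
Line 3: off (1), ten (1), porcupine (3) → 5 ✓

Line 1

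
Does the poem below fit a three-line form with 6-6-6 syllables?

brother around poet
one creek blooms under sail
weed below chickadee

Yes

Line 1: "brother around poet": 2+2+2 = 6 ✓
Line 2: "one creek blooms under sail": 1+1+1+2+1 = 6 ✓
Line 3: "weed below chickadee": 1+2+3 = 6 ✓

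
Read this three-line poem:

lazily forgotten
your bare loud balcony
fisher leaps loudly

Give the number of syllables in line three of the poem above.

5

Line three: fisher(2) + leaps(1) + loudly(2) = 5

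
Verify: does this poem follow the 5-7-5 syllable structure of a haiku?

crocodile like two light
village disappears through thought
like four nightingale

Line 1: crocodile(3) + like(1) + two(1) + light(1) = 6 (expected 5)
Line 2: village(2) + disappears(3) + through(1) + thought(1) = 7 ✓
Line 3: like(1) + four(1) + nightingale(3) = 5 ✓

No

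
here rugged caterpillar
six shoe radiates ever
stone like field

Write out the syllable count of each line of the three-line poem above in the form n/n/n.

7/7/3

Line 1: "here rugged caterpillar": 1+2+4 = 7
Line 2: "six shoe radiates ever": 1+1+3+2 = 7
Line 3: "stone like field": 1+1+1 = 3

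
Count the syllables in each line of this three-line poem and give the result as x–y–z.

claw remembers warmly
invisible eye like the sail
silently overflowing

Line 1: "claw remembers warmly": 1+3+2 = 6
Line 2: "invisible eye like the sail": 4+1+1+1+1 = 8
Line 3: "silently overflowing": 3+4 = 7

6–8–7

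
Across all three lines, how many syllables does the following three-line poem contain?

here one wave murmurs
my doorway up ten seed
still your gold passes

Line 1: "here one wave murmurs": 1+1+1+2 = 5
Line 2: "my doorway up ten seed": 1+2+1+1+1 = 6
Line 3: "still your gold passes": 1+1+1+2 = 5
Total: 5 + 6 + 5 = 16

16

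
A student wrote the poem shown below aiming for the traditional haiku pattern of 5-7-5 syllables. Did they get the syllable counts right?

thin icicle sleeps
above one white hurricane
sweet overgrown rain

Yes

Line 1: thin (1), icicle (3), sleeps (1) → 5 ✓
Line 2: above (2), one (1), white (1), hurricane (3) → 7 ✓
Line 3: sweet (1), overgrown (3), rain (1) → 5 ✓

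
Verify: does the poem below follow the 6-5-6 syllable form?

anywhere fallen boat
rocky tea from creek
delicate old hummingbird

No

Line 1: "anywhere fallen boat": 3+2+1 = 6 ✓
Line 2: "rocky tea from creek": 2+1+1+1 = 5 ✓
Line 3: "delicate old hummingbird": 3+1+3 = 7 (expected 6)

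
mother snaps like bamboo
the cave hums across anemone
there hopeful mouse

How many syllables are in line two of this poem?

Line two: "the cave hums across anemone": 1+1+1+2+4 = 9

9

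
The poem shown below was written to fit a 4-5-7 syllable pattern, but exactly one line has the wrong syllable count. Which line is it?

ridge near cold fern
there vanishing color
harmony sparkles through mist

Line 1: ridge(1) + near(1) + cold(1) + fern(1) = 4 ✓
Line 2: there(1) + vanishing(3) + color(2) = 6 (expected 5)
Line 3: harmony(3) + sparkles(2) + through(1) + mist(1) = 7 ✓

The second line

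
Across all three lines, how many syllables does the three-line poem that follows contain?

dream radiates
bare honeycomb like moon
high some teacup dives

Line 1: dream (1), radiates (3) → 4
Line 2: bare (1), honeycomb (3), like (1), moon (1) → 6
Line 3: high (1), some (1), teacup (2), dives (1) → 5
Total: 4 + 6 + 5 = 15

15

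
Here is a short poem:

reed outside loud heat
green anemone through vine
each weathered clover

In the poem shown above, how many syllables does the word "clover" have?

2

"clover" has 2 syllables.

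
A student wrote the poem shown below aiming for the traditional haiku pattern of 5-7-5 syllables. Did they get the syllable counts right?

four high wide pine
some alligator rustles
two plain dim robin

No

Line 1: four (1), high (1), wide (1), pine (1) → 4 (expected 5)
Line 2: some (1), alligator (4), rustles (2) → 7 ✓
Line 3: two (1), plain (1), dim (1), robin (2) → 5 ✓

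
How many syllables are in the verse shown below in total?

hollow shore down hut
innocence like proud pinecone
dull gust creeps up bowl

Line 1: hollow(2) + shore(1) + down(1) + hut(1) = 5
Line 2: innocence(3) + like(1) + proud(1) + pinecone(2) = 7
Line 3: dull(1) + gust(1) + creeps(1) + up(1) + bowl(1) = 5
Total: 5 + 7 + 5 = 17

17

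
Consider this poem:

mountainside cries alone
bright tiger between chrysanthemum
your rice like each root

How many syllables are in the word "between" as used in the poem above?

"between" has 2 syllables.

2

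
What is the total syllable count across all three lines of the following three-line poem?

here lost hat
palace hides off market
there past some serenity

Line 1: here(1) + lost(1) + hat(1) = 3
Line 2: palace(2) + hides(1) + off(1) + market(2) = 6
Line 3: there(1) + past(1) + some(1) + serenity(4) = 7
Total: 3 + 6 + 7 = 16

16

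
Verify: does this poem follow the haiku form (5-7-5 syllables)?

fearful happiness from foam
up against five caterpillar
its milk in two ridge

Line 1: "fearful happiness from foam": 2+3+1+1 = 7 (expected 5)
Line 2: "up against five caterpillar": 1+2+1+4 = 8 (expected 7)
Line 3: "its milk in two ridge": 1+1+1+1+1 = 5 ✓

No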